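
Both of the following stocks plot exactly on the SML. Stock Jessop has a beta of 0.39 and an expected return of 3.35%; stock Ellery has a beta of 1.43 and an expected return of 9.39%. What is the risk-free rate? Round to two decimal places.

Both satisfy E(R) = R_f + β·MRP, so the slope of the SML is
MRP = (9.39% − 3.35%) / (1.43 − 0.39) = 6.04% / 1.04 = 5.8077%
R_f = E(R_Jessop) − β_Jessop·MRP = 3.35% − 0.39 × 5.8077% = 1.0850%

1.09%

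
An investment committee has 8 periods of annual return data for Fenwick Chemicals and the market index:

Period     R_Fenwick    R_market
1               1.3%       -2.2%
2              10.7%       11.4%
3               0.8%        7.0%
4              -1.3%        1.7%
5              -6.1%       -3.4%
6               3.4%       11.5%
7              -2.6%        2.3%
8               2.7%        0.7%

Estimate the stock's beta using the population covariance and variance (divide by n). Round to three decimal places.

0.632

Mean R_i = (1.3 + 10.7 + 0.8 − 1.3 − 6.1 + 3.4 − 2.6 + 2.7) / 8 = 1.1125%
Mean R_m = (-2.2 + 11.4 + 7.0 + 1.7 − 3.4 + 11.5 + 2.3 + 0.7) / 8 = 3.6250%
Σ(R_i − R̄_i)(R_m − R̄_m) = 145.9975  ⇒  Cov = 145.9975 / 8 = 18.2497
Σ(R_m − R̄_m)² = 231.1550  ⇒  Var(R_m) = 231.1550 / 8 = 28.8944
β = Cov / Var(R_m) = 18.2497 / 28.8944 = 0.6316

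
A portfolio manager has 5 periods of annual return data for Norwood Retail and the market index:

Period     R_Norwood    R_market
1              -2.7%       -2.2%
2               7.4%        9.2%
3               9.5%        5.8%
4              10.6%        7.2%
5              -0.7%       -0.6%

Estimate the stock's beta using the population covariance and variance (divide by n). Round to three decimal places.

1.123

Mean R_i = (-2.7 + 7.4 + 9.5 + 10.6 − 0.7) / 5 = 4.8200%
Mean R_m = (-2.2 + 9.2 + 5.8 + 7.2 − 0.6) / 5 = 3.8800%
Σ(R_i − R̄_i)(R_m − R̄_m) = 112.3520  ⇒  Cov = 112.3520 / 5 = 22.4704
Σ(R_m − R̄_m)² = 100.0480  ⇒  Var(R_m) = 100.0480 / 5 = 20.0096
β = Cov / Var(R_m) = 22.4704 / 20.0096 = 1.1230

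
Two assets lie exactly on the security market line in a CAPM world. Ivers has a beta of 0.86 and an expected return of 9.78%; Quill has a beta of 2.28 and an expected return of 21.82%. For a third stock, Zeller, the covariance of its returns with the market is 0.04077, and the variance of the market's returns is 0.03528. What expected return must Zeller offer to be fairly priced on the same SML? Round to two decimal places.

MRP = (21.82% − 9.78%) / (2.28 − 0.86) = 8.4789%
R_f = 9.78% − 0.86 × 8.4789% = 2.4881%
β_Zeller = Cov / Var(R_m) = 0.04077 / 0.03528 = 1.1556
E(R_Zeller) = R_f + β × MRP = 2.4881% + 1.1556 × 8.4789% = 12.29%

12.29%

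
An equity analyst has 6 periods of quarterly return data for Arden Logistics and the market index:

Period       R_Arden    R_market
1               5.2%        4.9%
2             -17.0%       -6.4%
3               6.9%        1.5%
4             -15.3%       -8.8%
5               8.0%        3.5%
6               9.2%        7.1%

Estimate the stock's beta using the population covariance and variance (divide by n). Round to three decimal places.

1.806

Mean R_i = (5.2 − 17.0 + 6.9 − 15.3 + 8.0 + 9.2) / 6 = -0.5000%
Mean R_m = (4.9 − 6.4 + 1.5 − 8.8 + 3.5 + 7.1) / 6 = 0.3000%
Σ(R_i − R̄_i)(R_m − R̄_m) = 373.4900  ⇒  Cov = 373.4900 / 6 = 62.2483
Σ(R_m − R̄_m)² = 206.7800  ⇒  Var(R_m) = 206.7800 / 6 = 34.4633
β = Cov / Var(R_m) = 62.2483 / 34.4633 = 1.8062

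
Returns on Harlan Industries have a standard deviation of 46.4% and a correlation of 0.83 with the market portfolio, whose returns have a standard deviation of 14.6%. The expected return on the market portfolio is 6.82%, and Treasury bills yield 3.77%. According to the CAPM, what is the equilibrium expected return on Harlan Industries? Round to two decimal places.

11.82%

β = ρ × σ_i / σ_m = 0.83 × 46.4% / 14.6% = 2.6378
MRP = 6.82% − 3.77% = 3.05%
E(R) = 3.77% + 2.6378 × 3.05% = 11.82%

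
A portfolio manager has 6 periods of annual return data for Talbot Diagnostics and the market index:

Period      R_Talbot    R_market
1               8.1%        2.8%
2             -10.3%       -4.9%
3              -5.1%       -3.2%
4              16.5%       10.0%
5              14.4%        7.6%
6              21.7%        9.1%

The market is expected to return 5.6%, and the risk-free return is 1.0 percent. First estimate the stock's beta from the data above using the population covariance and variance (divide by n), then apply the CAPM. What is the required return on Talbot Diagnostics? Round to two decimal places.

Mean R_i = (8.1 − 10.3 − 5.1 + 16.5 + 14.4 + 21.7) / 6 = 7.5500%
Mean R_m = (2.8 − 4.9 − 3.2 + 10.0 + 7.6 + 9.1) / 6 = 3.5667%
Σ(R_i − R̄_i)(R_m − R̄_m) = 399.8100  ⇒  Cov = 399.8100 / 6 = 66.6350
Σ(R_m − R̄_m)² = 206.3333  ⇒  Var(R_m) = 206.3333 / 6 = 34.3889
β = Cov / Var(R_m) = 66.6350 / 34.3889 = 1.9377
MRP = 5.6% − 1.0% = 4.60%
E(R) = R_f + β × MRP = 1.0% + 1.9377 × 4.6% = 9.91%

9.91%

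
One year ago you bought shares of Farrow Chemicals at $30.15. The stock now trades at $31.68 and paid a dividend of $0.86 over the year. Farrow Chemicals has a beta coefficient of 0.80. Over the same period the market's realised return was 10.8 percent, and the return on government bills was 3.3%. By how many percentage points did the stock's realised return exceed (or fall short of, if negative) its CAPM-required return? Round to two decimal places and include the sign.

Realised HPR = (P1 + D1 − P0) / P0 = (31.68 + 0.86 − 30.15) / 30.15 = 2.39 / 30.15 = 7.9270%
MRP = 10.8% − 3.3% = 7.50%
CAPM required = R_f + β·MRP = 3.3% + 0.80 × 7.5% = 9.3000%
α = realised − required = 7.9270% − 9.3000% = -1.37%

-1.37%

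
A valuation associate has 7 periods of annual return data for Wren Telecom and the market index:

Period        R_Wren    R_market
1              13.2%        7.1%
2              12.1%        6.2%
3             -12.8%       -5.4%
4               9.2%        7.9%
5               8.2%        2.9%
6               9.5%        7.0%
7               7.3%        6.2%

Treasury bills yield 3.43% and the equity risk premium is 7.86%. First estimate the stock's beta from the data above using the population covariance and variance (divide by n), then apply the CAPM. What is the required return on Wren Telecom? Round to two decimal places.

Mean R_i = (13.2 + 12.1 − 12.8 + 9.2 + 8.2 + 9.5 + 7.3) / 7 = 6.6714%
Mean R_m = (7.1 + 6.2 − 5.4 + 7.9 + 2.9 + 7.0 + 6.2) / 7 = 4.5571%
Σ(R_i − R̄_i)(R_m − R̄_m) = 233.2614  ⇒  Cov = 233.2614 / 7 = 33.3231
Σ(R_m − R̄_m)² = 130.8971  ⇒  Var(R_m) = 130.8971 / 7 = 18.6996
β = Cov / Var(R_m) = 33.3231 / 18.6996 = 1.7820
E(R) = R_f + β × MRP = 3.43% + 1.7820 × 7.86% = 17.44%

17.44%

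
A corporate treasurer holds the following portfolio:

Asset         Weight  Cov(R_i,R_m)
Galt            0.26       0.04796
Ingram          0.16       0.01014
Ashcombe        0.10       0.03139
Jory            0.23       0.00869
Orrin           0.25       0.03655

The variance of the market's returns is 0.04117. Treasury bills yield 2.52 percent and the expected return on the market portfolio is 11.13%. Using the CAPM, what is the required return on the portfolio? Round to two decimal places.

8.45%

β_Galt = 0.04796 / 0.04117 = 1.1649
β_Ingram = 0.01014 / 0.04117 = 0.2463
β_Ashcombe = 0.03139 / 0.04117 = 0.7624
β_Jory = 0.00869 / 0.04117 = 0.2111
β_Orrin = 0.03655 / 0.04117 = 0.8878
β_P = Σ w_i β_i = 0.26×1.1649 + 0.16×0.2463 + 0.10×0.7624 + 0.23×0.2111 + 0.25×0.8878 = 0.6890
MRP = 11.13% − 2.52% = 8.61%
E(R_P) = R_f + β_P × MRP = 2.52% + 0.6890 × 8.61% = 8.45%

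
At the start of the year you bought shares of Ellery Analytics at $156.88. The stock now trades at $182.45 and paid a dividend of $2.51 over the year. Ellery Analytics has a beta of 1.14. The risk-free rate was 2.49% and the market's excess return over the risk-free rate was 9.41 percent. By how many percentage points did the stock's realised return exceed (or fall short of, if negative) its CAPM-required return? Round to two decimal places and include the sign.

+4.68%

Realised HPR = (P1 + D1 − P0) / P0 = (182.45 + 2.51 − 156.88) / 156.88 = 28.08 / 156.88 = 17.8990%
CAPM required = R_f + β·MRP = 2.49% + 1.14 × 9.41% = 13.2174%
α = realised − required = 17.8990% − 13.2174% = +4.68%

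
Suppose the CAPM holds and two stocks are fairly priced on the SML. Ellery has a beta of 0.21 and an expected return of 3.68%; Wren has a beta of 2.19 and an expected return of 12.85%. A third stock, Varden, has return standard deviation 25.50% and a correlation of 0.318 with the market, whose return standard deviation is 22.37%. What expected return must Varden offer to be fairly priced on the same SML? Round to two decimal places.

MRP = (12.85% − 3.68%) / (2.19 − 0.21) = 4.6313%
R_f = 3.68% − 0.21 × 4.6313% = 2.7074%
β_Varden = ρ·σ_i/σ_m = 0.318 × 25.50 / 22.37 = 0.3625
E(R_Varden) = R_f + β × MRP = 2.7074% + 0.3625 × 4.6313% = 4.39%

4.39%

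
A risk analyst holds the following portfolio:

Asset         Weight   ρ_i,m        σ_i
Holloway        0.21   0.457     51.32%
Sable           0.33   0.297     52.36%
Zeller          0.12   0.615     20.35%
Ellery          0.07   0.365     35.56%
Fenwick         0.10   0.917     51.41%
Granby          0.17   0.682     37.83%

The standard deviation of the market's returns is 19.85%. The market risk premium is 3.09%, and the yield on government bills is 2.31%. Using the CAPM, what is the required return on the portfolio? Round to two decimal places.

β_Holloway = 0.457 × 51.32% / 19.85% = 1.1815
β_Sable = 0.297 × 52.36% / 19.85% = 0.7834
β_Zeller = 0.615 × 20.35% / 19.85% = 0.6305
β_Ellery = 0.365 × 35.56% / 19.85% = 0.6539
β_Fenwick = 0.917 × 51.41% / 19.85% = 2.3750
β_Granby = 0.682 × 37.83% / 19.85% = 1.2998
β_P = Σ w_i β_i = 0.21×1.1815 + 0.33×0.7834 + 0.12×0.6305 + 0.07×0.6539 + 0.10×2.3750 + 0.17×1.2998 = 1.0865
E(R_P) = R_f + β_P × MRP = 2.31% + 1.0865 × 3.09% = 5.67%

5.67%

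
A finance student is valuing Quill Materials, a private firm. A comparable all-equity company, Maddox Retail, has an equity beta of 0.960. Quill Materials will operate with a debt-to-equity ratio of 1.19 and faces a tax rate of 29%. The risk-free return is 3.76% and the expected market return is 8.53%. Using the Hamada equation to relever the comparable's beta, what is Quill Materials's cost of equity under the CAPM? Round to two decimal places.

β_L = β_U × [1 + (1 − t)(D/E)] = 0.960 × [1 + (1 − 0.29) × 1.19]
    = 0.960 × [1 + 0.71 × 1.19] = 0.960 × 1.8449 = 1.7711
MRP = 8.53% − 3.76% = 4.77%
E(R) = R_f + β_L × MRP = 3.76% + 1.7711 × 4.77% = 12.21%

12.21%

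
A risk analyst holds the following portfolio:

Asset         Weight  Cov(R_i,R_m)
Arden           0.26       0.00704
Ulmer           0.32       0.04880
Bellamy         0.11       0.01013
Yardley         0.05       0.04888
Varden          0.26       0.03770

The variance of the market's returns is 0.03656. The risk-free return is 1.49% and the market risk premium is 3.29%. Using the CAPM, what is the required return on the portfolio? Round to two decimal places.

4.26%

β_Arden = 0.00704 / 0.03656 = 0.1926
β_Ulmer = 0.04880 / 0.03656 = 1.3348
β_Bellamy = 0.01013 / 0.03656 = 0.2771
β_Yardley = 0.04888 / 0.03656 = 1.3370
β_Varden = 0.03770 / 0.03656 = 1.0312
β_P = Σ w_i β_i = 0.26×0.1926 + 0.32×1.3348 + 0.11×0.2771 + 0.05×1.3370 + 0.26×1.0312 = 0.8427
E(R_P) = R_f + β_P × MRP = 1.49% + 0.8427 × 3.29% = 4.26%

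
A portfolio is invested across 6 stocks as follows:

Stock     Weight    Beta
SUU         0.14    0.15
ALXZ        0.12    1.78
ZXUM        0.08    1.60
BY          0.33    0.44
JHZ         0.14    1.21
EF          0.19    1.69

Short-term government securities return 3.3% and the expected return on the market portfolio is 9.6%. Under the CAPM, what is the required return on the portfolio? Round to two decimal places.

β_P = Σ w_i β_i = 0.14×0.15 + 0.12×1.78 + 0.08×1.60 + 0.33×0.44 + 0.14×1.21 + 0.19×1.69 = 0.9983
MRP = 9.6% − 3.3% = 6.30%
E(R_P) = R_f + β_P × MRP = 3.3% + 0.9983 × 6.3% = 9.59%

9.59%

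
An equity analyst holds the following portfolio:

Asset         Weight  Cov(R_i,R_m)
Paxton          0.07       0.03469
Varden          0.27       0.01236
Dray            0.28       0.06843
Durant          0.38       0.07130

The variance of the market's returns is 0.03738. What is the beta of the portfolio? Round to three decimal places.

1.392

β_Paxton = 0.03469 / 0.03738 = 0.9280
β_Varden = 0.01236 / 0.03738 = 0.3307
β_Dray = 0.06843 / 0.03738 = 1.8307
β_Durant = 0.07130 / 0.03738 = 1.9074
β_P = Σ w_i β_i = 0.07×0.9280 + 0.27×0.3307 + 0.28×1.8307 + 0.38×1.9074 = 1.3917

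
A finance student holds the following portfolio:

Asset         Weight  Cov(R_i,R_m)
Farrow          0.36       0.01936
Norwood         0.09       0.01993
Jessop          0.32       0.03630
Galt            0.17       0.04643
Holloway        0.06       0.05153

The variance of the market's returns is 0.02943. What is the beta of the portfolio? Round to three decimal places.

1.066

β_Farrow = 0.01936 / 0.02943 = 0.6578
β_Norwood = 0.01993 / 0.02943 = 0.6772
β_Jessop = 0.03630 / 0.02943 = 1.2334
β_Galt = 0.04643 / 0.02943 = 1.5776
β_Holloway = 0.05153 / 0.02943 = 1.7509
β_P = Σ w_i β_i = 0.36×0.6578 + 0.09×0.6772 + 0.32×1.2334 + 0.17×1.5776 + 0.06×1.7509 = 1.0657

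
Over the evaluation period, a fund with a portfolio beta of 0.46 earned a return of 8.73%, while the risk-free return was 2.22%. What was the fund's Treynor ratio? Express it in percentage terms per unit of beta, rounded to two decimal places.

14.15%

Treynor = (R_P − R_f) / β_P = (8.73% − 2.22%) / 0.4600 = 6.51% / 0.4600 = 14.15%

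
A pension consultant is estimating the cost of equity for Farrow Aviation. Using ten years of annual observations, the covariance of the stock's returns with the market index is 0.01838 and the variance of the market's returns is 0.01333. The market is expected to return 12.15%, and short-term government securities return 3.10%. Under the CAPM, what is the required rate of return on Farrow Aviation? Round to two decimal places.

15.58%

β = Cov(R_i, R_m) / Var(R_m) = 0.01838 / 0.01333 = 1.3788
MRP = 12.15% − 3.10% = 9.05%
E(R) = R_f + β × MRP = 3.10% + 1.3788 × 9.05% = 15.58%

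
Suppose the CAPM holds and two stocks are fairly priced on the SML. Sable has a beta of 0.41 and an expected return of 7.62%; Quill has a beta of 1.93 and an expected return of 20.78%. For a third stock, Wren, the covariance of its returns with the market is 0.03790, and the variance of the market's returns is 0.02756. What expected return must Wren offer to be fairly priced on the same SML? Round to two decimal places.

15.98%

MRP = (20.78% − 7.62%) / (1.93 − 0.41) = 8.6579%
R_f = 7.62% − 0.41 × 8.6579% = 4.0703%
β_Wren = Cov / Var(R_m) = 0.03790 / 0.02756 = 1.3752
E(R_Wren) = R_f + β × MRP = 4.0703% + 1.3752 × 8.6579% = 15.98%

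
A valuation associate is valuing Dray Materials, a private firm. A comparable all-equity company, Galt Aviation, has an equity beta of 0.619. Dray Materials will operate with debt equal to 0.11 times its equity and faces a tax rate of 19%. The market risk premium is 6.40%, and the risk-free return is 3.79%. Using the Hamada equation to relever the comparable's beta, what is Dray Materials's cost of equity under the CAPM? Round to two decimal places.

β_L = β_U × [1 + (1 − t)(D/E)] = 0.619 × [1 + (1 − 0.19) × 0.11]
    = 0.619 × [1 + 0.81 × 0.11] = 0.619 × 1.0891 = 0.6742
E(R) = R_f + β_L × MRP = 3.79% + 0.6742 × 6.40% = 8.10%

8.10%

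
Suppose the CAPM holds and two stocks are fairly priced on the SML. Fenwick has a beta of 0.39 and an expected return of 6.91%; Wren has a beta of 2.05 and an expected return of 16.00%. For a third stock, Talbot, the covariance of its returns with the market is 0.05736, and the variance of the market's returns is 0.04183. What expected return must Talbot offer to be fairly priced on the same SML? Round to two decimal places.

MRP = (16.00% − 6.91%) / (2.05 − 0.39) = 5.4759%
R_f = 6.91% − 0.39 × 5.4759% = 4.7744%
β_Talbot = Cov / Var(R_m) = 0.05736 / 0.04183 = 1.3713
E(R_Talbot) = R_f + β × MRP = 4.7744% + 1.3713 × 5.4759% = 12.28%

12.28%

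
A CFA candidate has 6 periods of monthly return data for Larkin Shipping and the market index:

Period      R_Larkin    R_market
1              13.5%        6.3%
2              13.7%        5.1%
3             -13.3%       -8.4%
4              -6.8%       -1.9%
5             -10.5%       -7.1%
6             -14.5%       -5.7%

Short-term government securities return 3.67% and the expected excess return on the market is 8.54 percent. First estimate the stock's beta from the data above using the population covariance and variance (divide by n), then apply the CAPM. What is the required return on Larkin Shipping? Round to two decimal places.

Mean R_i = (13.5 + 13.7 − 13.3 − 6.8 − 10.5 − 14.5) / 6 = -2.9833%
Mean R_m = (6.3 + 5.1 − 8.4 − 1.9 − 7.1 − 5.7) / 6 = -1.9500%
Σ(R_i − R̄_i)(R_m − R̄_m) = 401.8550  ⇒  Cov = 401.8550 / 6 = 66.9758
Σ(R_m − R̄_m)² = 199.9550  ⇒  Var(R_m) = 199.9550 / 6 = 33.3258
β = Cov / Var(R_m) = 66.9758 / 33.3258 = 2.0097
E(R) = R_f + β × MRP = 3.67% + 2.0097 × 8.54% = 20.83%

20.83%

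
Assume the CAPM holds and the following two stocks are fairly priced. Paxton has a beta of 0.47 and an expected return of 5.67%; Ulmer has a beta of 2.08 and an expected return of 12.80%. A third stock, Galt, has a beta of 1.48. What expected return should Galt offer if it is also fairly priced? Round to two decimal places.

MRP (SML slope) = (12.80% − 5.67%) / (2.08 − 0.47) = 7.13% / 1.61 = 4.4286%
R_f (intercept) = 5.67% − 0.47 × 4.4286% = 3.5886%
E(R_Galt) = R_f + β × MRP = 3.5886% + 1.48 × 4.4286% = 10.14%

10.14%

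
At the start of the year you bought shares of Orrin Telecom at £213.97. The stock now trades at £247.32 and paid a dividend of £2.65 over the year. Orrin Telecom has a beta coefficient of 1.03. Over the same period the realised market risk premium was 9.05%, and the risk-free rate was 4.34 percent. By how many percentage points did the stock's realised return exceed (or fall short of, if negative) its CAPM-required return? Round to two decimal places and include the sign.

Realised HPR = (P1 + D1 − P0) / P0 = (247.32 + 2.65 − 213.97) / 213.97 = 36.00 / 213.97 = 16.8248%
CAPM required = R_f + β·MRP = 4.34% + 1.03 × 9.05% = 13.6615%
α = realised − required = 16.8248% − 13.6615% = +3.16%

+3.16%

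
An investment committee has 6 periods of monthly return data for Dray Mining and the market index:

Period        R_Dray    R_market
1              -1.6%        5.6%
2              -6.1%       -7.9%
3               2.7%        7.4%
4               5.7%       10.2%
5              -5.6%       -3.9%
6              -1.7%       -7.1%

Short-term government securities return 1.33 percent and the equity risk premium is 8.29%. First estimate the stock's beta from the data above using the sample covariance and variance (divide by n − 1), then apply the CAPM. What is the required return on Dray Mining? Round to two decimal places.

5.43%

Mean R_i = (-1.6 − 6.1 + 2.7 + 5.7 − 5.6 − 1.7) / 6 = -1.1000%
Mean R_m = (5.6 − 7.9 + 7.4 + 10.2 − 3.9 − 7.1) / 6 = 0.7167%
Σ(R_i − R̄_i)(R_m − R̄_m) = 155.9900  ⇒  Cov = 155.9900 / 5 = 31.1980
Σ(R_m − R̄_m)² = 315.1083  ⇒  Var(R_m) = 315.1083 / 5 = 63.0217
β = Cov / Var(R_m) = 31.1980 / 63.0217 = 0.4950
E(R) = R_f + β × MRP = 1.33% + 0.4950 × 8.29% = 5.43%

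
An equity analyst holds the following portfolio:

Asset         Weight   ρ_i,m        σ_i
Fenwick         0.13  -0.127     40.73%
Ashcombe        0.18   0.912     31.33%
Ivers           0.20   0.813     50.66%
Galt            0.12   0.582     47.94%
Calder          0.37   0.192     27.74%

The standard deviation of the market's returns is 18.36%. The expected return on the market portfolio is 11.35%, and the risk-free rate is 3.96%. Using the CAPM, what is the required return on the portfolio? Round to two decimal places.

β_Fenwick = -0.127 × 40.73% / 18.36% = -0.2817
β_Ashcombe = 0.912 × 31.33% / 18.36% = 1.5563
β_Ivers = 0.813 × 50.66% / 18.36% = 2.2433
β_Galt = 0.582 × 47.94% / 18.36% = 1.5197
β_Calder = 0.192 × 27.74% / 18.36% = 0.2901
β_P = Σ w_i β_i = 0.13×-0.2817 + 0.18×1.5563 + 0.20×2.2433 + 0.12×1.5197 + 0.37×0.2901 = 0.9819
MRP = 11.35% − 3.96% = 7.39%
E(R_P) = R_f + β_P × MRP = 3.96% + 0.9819 × 7.39% = 11.22%

11.22%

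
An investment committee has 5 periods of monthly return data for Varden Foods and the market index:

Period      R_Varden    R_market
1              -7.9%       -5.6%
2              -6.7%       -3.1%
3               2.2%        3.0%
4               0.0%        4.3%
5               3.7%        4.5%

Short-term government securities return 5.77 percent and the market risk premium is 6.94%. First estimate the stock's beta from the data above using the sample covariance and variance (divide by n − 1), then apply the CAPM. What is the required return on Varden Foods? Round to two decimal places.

Mean R_i = (-7.9 − 6.7 + 2.2 + 0.0 + 3.7) / 5 = -1.7400%
Mean R_m = (-5.6 − 3.1 + 3.0 + 4.3 + 4.5) / 5 = 0.6200%
Σ(R_i − R̄_i)(R_m − R̄_m) = 93.6540  ⇒  Cov = 93.6540 / 4 = 23.4135
Σ(R_m − R̄_m)² = 86.7880  ⇒  Var(R_m) = 86.7880 / 4 = 21.6970
β = Cov / Var(R_m) = 23.4135 / 21.6970 = 1.0791
E(R) = R_f + β × MRP = 5.77% + 1.0791 × 6.94% = 13.26%

13.26%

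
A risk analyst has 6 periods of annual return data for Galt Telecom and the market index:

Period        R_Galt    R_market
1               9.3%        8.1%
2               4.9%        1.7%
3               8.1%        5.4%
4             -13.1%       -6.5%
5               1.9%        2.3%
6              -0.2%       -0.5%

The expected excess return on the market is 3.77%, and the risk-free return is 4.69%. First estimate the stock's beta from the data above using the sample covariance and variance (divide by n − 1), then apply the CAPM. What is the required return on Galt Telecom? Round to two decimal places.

Mean R_i = (9.3 + 4.9 + 8.1 − 13.1 + 1.9 − 0.2) / 6 = 1.8167%
Mean R_m = (8.1 + 1.7 + 5.4 − 6.5 + 2.3 − 0.5) / 6 = 1.7500%
Σ(R_i − R̄_i)(R_m − R̄_m) = 197.9450  ⇒  Cov = 197.9450 / 5 = 39.5890
Σ(R_m − R̄_m)² = 127.0750  ⇒  Var(R_m) = 127.0750 / 5 = 25.4150
β = Cov / Var(R_m) = 39.5890 / 25.4150 = 1.5577
E(R) = R_f + β × MRP = 4.69% + 1.5577 × 3.77% = 10.56%

10.56%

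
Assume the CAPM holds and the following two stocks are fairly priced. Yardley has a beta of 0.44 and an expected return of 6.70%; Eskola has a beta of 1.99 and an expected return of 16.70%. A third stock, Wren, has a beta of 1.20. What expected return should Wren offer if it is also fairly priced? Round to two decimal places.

11.60%

MRP (SML slope) = (16.70% − 6.70%) / (1.99 − 0.44) = 10.00% / 1.55 = 6.4516%
R_f (intercept) = 6.70% − 0.44 × 6.4516% = 3.8613%
E(R_Wren) = R_f + β × MRP = 3.8613% + 1.20 × 6.4516% = 11.60%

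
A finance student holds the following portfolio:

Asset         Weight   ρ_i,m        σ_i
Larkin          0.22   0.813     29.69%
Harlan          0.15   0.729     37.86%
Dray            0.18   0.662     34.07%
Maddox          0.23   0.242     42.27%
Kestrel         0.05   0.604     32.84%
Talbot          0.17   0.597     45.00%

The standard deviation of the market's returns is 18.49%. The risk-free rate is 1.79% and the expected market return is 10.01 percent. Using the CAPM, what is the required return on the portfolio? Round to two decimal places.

11.31%

β_Larkin = 0.813 × 29.69% / 18.49% = 1.3055
β_Harlan = 0.729 × 37.86% / 18.49% = 1.4927
β_Dray = 0.662 × 34.07% / 18.49% = 1.2198
β_Maddox = 0.242 × 42.27% / 18.49% = 0.5532
β_Kestrel = 0.604 × 32.84% / 18.49% = 1.0728
β_Talbot = 0.597 × 45.00% / 18.49% = 1.4529
β_P = Σ w_i β_i = 0.22×1.3055 + 0.15×1.4927 + 0.18×1.2198 + 0.23×0.5532 + 0.05×1.0728 + 0.17×1.4529 = 1.1585
MRP = 10.01% − 1.79% = 8.22%
E(R_P) = R_f + β_P × MRP = 1.79% + 1.1585 × 8.22% = 11.31%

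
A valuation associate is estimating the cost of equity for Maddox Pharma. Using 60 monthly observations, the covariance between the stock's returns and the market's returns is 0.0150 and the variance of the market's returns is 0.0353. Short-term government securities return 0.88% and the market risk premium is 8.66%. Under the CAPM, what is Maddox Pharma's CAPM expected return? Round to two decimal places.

β = Cov(R_i, R_m) / Var(R_m) = 0.0150 / 0.0353 = 0.4249
E(R) = R_f + β × MRP = 0.88% + 0.4249 × 8.66% = 4.56%

4.56%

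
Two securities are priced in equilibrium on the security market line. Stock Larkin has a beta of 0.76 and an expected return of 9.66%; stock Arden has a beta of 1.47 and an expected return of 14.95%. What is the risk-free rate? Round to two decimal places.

Both satisfy E(R) = R_f + β·MRP, so the slope of the SML is
MRP = (14.95% − 9.66%) / (1.47 − 0.76) = 5.29% / 0.71 = 7.4507%
R_f = E(R_Larkin) − β_Larkin·MRP = 9.66% − 0.76 × 7.4507% = 3.9975%

4.00%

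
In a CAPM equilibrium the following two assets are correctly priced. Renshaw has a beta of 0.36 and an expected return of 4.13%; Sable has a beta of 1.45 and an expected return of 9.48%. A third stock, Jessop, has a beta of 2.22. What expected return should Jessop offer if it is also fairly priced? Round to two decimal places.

MRP (SML slope) = (9.48% − 4.13%) / (1.45 − 0.36) = 5.35% / 1.09 = 4.9083%
R_f (intercept) = 4.13% − 0.36 × 4.9083% = 2.3630%
E(R_Jessop) = R_f + β × MRP = 2.3630% + 2.22 × 4.9083% = 13.26%

13.26%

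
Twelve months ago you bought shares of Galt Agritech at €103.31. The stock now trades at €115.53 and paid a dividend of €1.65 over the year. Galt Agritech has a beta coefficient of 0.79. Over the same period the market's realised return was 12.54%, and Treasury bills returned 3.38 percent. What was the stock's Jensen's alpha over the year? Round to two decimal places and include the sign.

+2.81%

Realised HPR = (P1 + D1 − P0) / P0 = (115.53 + 1.65 − 103.31) / 103.31 = 13.87 / 103.31 = 13.4256%
MRP = 12.54% − 3.38% = 9.16%
CAPM required = R_f + β·MRP = 3.38% + 0.79 × 9.16% = 10.6164%
α = realised − required = 13.4256% − 10.6164% = +2.81%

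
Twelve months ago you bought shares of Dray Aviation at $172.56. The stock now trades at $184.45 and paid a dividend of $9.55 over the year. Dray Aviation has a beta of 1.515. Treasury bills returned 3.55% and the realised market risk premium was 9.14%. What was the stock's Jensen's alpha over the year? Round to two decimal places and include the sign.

Realised HPR = (P1 + D1 − P0) / P0 = (184.45 + 9.55 − 172.56) / 172.56 = 21.44 / 172.56 = 12.4247%
CAPM required = R_f + β·MRP = 3.55% + 1.515 × 9.14% = 17.39710%
α = realised − required = 12.4247% − 17.39710% = -4.97%

-4.97%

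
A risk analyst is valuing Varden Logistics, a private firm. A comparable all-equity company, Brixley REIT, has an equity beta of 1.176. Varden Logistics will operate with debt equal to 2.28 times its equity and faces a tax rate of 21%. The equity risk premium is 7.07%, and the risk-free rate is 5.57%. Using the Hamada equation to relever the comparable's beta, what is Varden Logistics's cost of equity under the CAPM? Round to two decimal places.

β_L = β_U × [1 + (1 − t)(D/E)] = 1.176 × [1 + (1 − 0.21) × 2.28]
    = 1.176 × [1 + 0.79 × 2.28] = 1.176 × 2.8012 = 3.2942
E(R) = R_f + β_L × MRP = 5.57% + 3.2942 × 7.07% = 28.86%

28.86%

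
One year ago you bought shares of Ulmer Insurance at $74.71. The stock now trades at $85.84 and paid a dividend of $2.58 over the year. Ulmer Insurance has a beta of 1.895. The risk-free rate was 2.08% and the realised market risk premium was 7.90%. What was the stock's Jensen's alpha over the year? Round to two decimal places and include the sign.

+1.30%

Realised HPR = (P1 + D1 − P0) / P0 = (85.84 + 2.58 − 74.71) / 74.71 = 13.71 / 74.71 = 18.3510%
CAPM required = R_f + β·MRP = 2.08% + 1.895 × 7.90% = 17.05050%
α = realised − required = 18.3510% − 17.05050% = +1.30%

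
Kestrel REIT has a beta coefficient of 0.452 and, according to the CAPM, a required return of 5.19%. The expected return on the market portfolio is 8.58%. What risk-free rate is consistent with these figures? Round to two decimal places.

E(R) = R_f + β(E(R_m) − R_f) = R_f(1 − β) + β·E(R_m)
5.19% = R_f × (1 − 0.452) + 0.452 × 8.58%
5.19% = R_f × 0.548 + 3.87816%
R_f = (5.19% − 3.87816%) / 0.548 = 2.39%

2.39%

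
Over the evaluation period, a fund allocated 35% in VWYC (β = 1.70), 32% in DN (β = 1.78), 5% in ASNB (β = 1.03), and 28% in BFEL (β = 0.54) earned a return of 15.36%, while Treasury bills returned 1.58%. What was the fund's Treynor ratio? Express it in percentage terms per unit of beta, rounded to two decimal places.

10.08%

β_P = 0.35×1.70 + 0.32×1.78 + 0.05×1.03 + 0.28×0.54 = 1.3673
Treynor = (R_P − R_f) / β_P = (15.36% − 1.58%) / 1.3673 = 13.78% / 1.3673 = 10.08%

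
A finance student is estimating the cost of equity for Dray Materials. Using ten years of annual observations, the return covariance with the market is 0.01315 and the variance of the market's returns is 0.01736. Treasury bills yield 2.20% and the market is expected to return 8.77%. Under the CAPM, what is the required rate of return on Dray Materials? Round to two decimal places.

β = Cov(R_i, R_m) / Var(R_m) = 0.01315 / 0.01736 = 0.7575
MRP = 8.77% − 2.20% = 6.57%
E(R) = R_f + β × MRP = 2.20% + 0.7575 × 6.57% = 7.18%

7.18%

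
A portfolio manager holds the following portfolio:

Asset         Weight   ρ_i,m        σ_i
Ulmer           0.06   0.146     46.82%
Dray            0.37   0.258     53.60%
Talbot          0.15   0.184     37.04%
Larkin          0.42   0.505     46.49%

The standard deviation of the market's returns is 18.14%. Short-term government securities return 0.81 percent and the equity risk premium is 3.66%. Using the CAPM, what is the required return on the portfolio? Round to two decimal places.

4.12%

β_Ulmer = 0.146 × 46.82% / 18.14% = 0.3768
β_Dray = 0.258 × 53.60% / 18.14% = 0.7623
β_Talbot = 0.184 × 37.04% / 18.14% = 0.3757
β_Larkin = 0.505 × 46.49% / 18.14% = 1.2942
β_P = Σ w_i β_i = 0.06×0.3768 + 0.37×0.7623 + 0.15×0.3757 + 0.42×1.2942 = 0.9046
E(R_P) = R_f + β_P × MRP = 0.81% + 0.9046 × 3.66% = 4.12%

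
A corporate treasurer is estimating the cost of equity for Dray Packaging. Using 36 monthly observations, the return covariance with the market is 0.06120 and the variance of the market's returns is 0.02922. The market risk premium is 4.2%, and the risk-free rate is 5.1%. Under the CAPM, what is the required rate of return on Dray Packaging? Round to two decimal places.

13.90%

β = Cov(R_i, R_m) / Var(R_m) = 0.06120 / 0.02922 = 2.0945
E(R) = R_f + β × MRP = 5.1% + 2.0945 × 4.2% = 13.90%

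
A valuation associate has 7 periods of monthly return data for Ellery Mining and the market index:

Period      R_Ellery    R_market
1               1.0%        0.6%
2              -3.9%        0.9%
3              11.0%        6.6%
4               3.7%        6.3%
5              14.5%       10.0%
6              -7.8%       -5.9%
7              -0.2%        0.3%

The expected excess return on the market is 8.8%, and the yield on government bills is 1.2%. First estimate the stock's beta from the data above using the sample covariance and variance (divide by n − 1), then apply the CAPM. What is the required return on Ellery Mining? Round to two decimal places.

Mean R_i = (1.0 − 3.9 + 11.0 + 3.7 + 14.5 − 7.8 − 0.2) / 7 = 2.6143%
Mean R_m = (0.6 + 0.9 + 6.6 + 6.3 + 10.0 − 5.9 + 0.3) / 7 = 2.6857%
Σ(R_i − R̄_i)(R_m − R̄_m) = 234.8114  ⇒  Cov = 234.8114 / 6 = 39.1352
Σ(R_m − R̄_m)² = 168.8286  ⇒  Var(R_m) = 168.8286 / 6 = 28.1381
β = Cov / Var(R_m) = 39.1352 / 28.1381 = 1.3908
E(R) = R_f + β × MRP = 1.2% + 1.3908 × 8.8% = 13.44%

13.44%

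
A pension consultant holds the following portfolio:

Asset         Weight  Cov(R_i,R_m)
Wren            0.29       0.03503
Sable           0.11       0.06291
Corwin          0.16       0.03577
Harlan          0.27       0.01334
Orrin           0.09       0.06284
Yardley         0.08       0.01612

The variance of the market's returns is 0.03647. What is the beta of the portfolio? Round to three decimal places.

β_Wren = 0.03503 / 0.03647 = 0.9605
β_Sable = 0.06291 / 0.03647 = 1.7250
β_Corwin = 0.03577 / 0.03647 = 0.9808
β_Harlan = 0.01334 / 0.03647 = 0.3658
β_Orrin = 0.06284 / 0.03647 = 1.7231
β_Yardley = 0.01612 / 0.03647 = 0.4420
β_P = Σ w_i β_i = 0.29×0.9605 + 0.11×1.7250 + 0.16×0.9808 + 0.27×0.3658 + 0.09×1.7231 + 0.08×0.4420 = 0.9144

0.914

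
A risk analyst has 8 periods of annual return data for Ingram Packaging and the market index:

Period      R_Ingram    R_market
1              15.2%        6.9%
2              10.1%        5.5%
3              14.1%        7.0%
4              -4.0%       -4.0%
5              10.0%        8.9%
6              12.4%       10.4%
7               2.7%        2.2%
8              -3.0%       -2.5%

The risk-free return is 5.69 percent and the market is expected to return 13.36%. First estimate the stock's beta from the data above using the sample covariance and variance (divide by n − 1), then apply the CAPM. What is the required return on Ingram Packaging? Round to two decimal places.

15.97%

Mean R_i = (15.2 + 10.1 + 14.1 − 4.0 + 10.0 + 12.4 + 2.7 − 3.0) / 8 = 7.1875%
Mean R_m = (6.9 + 5.5 + 7.0 − 4.0 + 8.9 + 10.4 + 2.2 − 2.5) / 8 = 4.3000%
Σ(R_i − R̄_i)(R_m − R̄_m) = 259.2800  ⇒  Cov = 259.2800 / 7 = 37.0400
Σ(R_m − R̄_m)² = 193.4000  ⇒  Var(R_m) = 193.4000 / 7 = 27.6286
β = Cov / Var(R_m) = 37.0400 / 27.6286 = 1.3406
MRP = 13.36% − 5.69% = 7.67%
E(R) = R_f + β × MRP = 5.69% + 1.3406 × 7.67% = 15.97%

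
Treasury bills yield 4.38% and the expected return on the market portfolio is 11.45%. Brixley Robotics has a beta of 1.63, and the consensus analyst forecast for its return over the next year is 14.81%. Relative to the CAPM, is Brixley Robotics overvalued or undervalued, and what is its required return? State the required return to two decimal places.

MRP = 11.45% − 4.38% = 7.07%
Required return = R_f + β·MRP = 4.38% + 1.63 × 7.07% = 15.90%
Forecast 14.81% < required 15.90% → the stock plots below the SML → overvalued.

Overvalued; required return 15.90%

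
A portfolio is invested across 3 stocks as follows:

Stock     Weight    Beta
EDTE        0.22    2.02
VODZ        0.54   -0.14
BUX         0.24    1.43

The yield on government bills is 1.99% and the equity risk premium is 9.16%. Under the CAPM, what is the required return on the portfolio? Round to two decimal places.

8.51%

β_P = Σ w_i β_i = 0.22×2.02 + 0.54×-0.14 + 0.24×1.43 = 0.7120
E(R_P) = R_f + β_P × MRP = 1.99% + 0.7120 × 9.16% = 8.51%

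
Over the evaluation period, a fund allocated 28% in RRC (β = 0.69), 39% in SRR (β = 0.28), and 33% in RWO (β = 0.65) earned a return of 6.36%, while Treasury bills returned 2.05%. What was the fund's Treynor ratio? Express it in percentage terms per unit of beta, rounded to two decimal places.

8.34%

β_P = 0.28×0.69 + 0.39×0.28 + 0.33×0.65 = 0.5169
Treynor = (R_P − R_f) / β_P = (6.36% − 2.05%) / 0.5169 = 4.31% / 0.5169 = 8.34%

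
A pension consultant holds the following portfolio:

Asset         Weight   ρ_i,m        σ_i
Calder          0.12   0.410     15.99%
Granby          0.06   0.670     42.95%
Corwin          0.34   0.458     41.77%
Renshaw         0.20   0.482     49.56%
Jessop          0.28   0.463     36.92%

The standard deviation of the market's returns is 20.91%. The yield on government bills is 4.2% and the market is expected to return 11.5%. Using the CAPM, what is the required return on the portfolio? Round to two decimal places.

10.69%

β_Calder = 0.410 × 15.99% / 20.91% = 0.3135
β_Granby = 0.670 × 42.95% / 20.91% = 1.3762
β_Corwin = 0.458 × 41.77% / 20.91% = 0.9149
β_Renshaw = 0.482 × 49.56% / 20.91% = 1.1424
β_Jessop = 0.463 × 36.92% / 20.91% = 0.8175
β_P = Σ w_i β_i = 0.12×0.3135 + 0.06×1.3762 + 0.34×0.9149 + 0.20×1.1424 + 0.28×0.8175 = 0.8886
MRP = 11.5% − 4.2% = 7.30%
E(R_P) = R_f + β_P × MRP = 4.2% + 0.8886 × 7.3% = 10.69%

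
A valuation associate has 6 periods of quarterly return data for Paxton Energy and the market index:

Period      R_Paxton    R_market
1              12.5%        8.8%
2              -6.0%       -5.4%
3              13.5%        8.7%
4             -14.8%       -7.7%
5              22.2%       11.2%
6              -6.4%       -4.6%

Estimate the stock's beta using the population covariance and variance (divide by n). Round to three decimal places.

Mean R_i = (12.5 − 6.0 + 13.5 − 14.8 + 22.2 − 6.4) / 6 = 3.5000%
Mean R_m = (8.8 − 5.4 + 8.7 − 7.7 + 11.2 − 4.6) / 6 = 1.8333%
Σ(R_i − R̄_i)(R_m − R̄_m) = 613.3900  ⇒  Cov = 613.3900 / 6 = 102.2317
Σ(R_m − R̄_m)² = 368.0133  ⇒  Var(R_m) = 368.0133 / 6 = 61.3356
β = Cov / Var(R_m) = 102.2317 / 61.3356 = 1.6668

1.667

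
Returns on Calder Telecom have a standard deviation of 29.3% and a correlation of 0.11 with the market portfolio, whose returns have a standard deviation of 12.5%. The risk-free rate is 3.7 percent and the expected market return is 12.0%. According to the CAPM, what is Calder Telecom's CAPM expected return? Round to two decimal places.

5.84%

β = ρ × σ_i / σ_m = 0.11 × 29.3% / 12.5% = 0.2578
MRP = 12.0% − 3.7% = 8.30%
E(R) = 3.7% + 0.2578 × 8.3% = 5.84%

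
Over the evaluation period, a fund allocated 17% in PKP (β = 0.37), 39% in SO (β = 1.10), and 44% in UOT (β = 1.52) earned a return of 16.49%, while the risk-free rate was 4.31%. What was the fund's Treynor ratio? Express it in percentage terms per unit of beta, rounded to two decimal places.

β_P = 0.17×0.37 + 0.39×1.10 + 0.44×1.52 = 1.1607
Treynor = (R_P − R_f) / β_P = (16.49% − 4.31%) / 1.1607 = 12.18% / 1.1607 = 10.49%

10.49%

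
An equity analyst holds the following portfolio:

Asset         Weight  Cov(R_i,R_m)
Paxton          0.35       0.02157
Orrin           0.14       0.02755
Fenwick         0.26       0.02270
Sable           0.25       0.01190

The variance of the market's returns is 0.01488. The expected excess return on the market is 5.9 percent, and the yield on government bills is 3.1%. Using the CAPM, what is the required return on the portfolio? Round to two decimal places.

11.14%

β_Paxton = 0.02157 / 0.01488 = 1.4496
β_Orrin = 0.02755 / 0.01488 = 1.8515
β_Fenwick = 0.02270 / 0.01488 = 1.5255
β_Sable = 0.01190 / 0.01488 = 0.7997
β_P = Σ w_i β_i = 0.35×1.4496 + 0.14×1.8515 + 0.26×1.5255 + 0.25×0.7997 = 1.3631
E(R_P) = R_f + β_P × MRP = 3.1% + 1.3631 × 5.9% = 11.14%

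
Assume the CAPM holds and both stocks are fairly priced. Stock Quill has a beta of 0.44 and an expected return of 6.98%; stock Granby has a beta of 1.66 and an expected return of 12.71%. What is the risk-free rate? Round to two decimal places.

4.91%

Both satisfy E(R) = R_f + β·MRP, so the slope of the SML is
MRP = (12.71% − 6.98%) / (1.66 − 0.44) = 5.73% / 1.22 = 4.6967%
R_f = E(R_Quill) − β_Quill·MRP = 6.98% − 0.44 × 4.6967% = 4.9135%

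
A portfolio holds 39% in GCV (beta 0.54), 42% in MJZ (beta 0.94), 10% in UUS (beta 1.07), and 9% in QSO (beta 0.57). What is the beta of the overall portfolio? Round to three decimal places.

β_P = Σ w_i β_i = 0.39×0.54 + 0.42×0.94 + 0.10×1.07 + 0.09×0.57 = 0.7637

0.764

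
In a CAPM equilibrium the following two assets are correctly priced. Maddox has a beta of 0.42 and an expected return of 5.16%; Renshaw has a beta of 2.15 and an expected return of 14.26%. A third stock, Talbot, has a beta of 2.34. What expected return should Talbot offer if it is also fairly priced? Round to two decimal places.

MRP (SML slope) = (14.26% − 5.16%) / (2.15 − 0.42) = 9.10% / 1.73 = 5.2601%
R_f (intercept) = 5.16% − 0.42 × 5.2601% = 2.9508%
E(R_Talbot) = R_f + β × MRP = 2.9508% + 2.34 × 5.2601% = 15.26%

15.26%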